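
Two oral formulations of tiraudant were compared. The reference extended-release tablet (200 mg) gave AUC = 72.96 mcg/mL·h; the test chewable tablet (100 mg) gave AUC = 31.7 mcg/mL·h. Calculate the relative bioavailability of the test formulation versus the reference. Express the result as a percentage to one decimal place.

F_rel = 86.9%

F_rel = (AUC_test/D_test) / (AUC_ref/D_ref)
      = (31.7/100) / (72.96/200)
      = 0.317 / 0.3648 = 0.8690 = 86.90%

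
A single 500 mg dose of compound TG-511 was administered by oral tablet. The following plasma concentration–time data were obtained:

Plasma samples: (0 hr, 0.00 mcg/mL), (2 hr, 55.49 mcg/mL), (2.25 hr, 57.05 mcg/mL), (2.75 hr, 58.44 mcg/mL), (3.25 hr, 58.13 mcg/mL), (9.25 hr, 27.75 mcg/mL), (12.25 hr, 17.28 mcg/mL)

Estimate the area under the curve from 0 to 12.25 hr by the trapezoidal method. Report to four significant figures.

AUC = 452.8 mcg/mL·hr

Trapezoidal AUC_0→12.25:
  [0→2]: (0.00+55.49)/2 × 2 = 55.49
  [2→2.25]: (55.49+57.05)/2 × 0.25 = 14.0675
  [2.25→2.75]: (57.05+58.44)/2 × 0.5 = 28.8725
  [2.75→3.25]: (58.44+58.13)/2 × 0.5 = 29.1425
  [3.25→9.25]: (58.13+27.75)/2 × 6 = 257.64
  [9.25→12.25]: (27.75+17.28)/2 × 3 = 67.545
  Sum = 452.7575 mcg/mL·hr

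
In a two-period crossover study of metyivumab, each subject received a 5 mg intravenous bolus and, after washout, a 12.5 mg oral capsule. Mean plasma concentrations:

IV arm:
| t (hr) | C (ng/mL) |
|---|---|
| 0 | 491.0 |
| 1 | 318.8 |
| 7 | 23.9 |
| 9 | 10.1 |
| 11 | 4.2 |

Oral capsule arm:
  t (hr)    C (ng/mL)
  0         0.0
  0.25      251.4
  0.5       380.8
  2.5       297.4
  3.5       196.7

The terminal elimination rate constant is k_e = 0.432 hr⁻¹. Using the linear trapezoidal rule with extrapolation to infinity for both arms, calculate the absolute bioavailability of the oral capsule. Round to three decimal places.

Trapezoidal AUC_0→11 (IV):
  [0→1]: (491.0+318.8)/2 × 1 = 404.9
  [1→7]: (318.8+23.9)/2 × 6 = 1028.1
  [7→9]: (23.9+10.1)/2 × 2 = 34.0
  [9→11]: (10.1+4.2)/2 × 2 = 14.3
  Sum = 1481.3 ng/mL·hr
IV tail: 4.2/0.432 = 9.722; AUC_iv,0→∞ = 1481.3 + 9.722 = 1491.022 ng/mL·hr
Trapezoidal AUC_0→3.5 (oral capsule):
  [0→0.25]: (0.0+251.4)/2 × 0.25 = 31.425
  [0.25→0.5]: (251.4+380.8)/2 × 0.25 = 79.025
  [0.5→2.5]: (380.8+297.4)/2 × 2 = 678.2
  [2.5→3.5]: (297.4+196.7)/2 × 1 = 247.05
  Sum = 1035.7 ng/mL·hr
oral capsule tail: 196.7/0.432 = 455.324; AUC_ev,0→∞ = 1035.7 + 455.324 = 1491.024 ng/mL·hr
F = (AUC_ev/D_ev)/(AUC_iv/D_iv) = (1491.024/12.5)/(1491.022/5) = 119.28192/298.2044 = 0.4000

F = 0.400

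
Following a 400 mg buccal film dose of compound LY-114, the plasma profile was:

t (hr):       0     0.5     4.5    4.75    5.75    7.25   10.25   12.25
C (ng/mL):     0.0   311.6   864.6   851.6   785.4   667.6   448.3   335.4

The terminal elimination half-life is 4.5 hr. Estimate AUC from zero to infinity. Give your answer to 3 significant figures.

AUC = 9190 ng/mL·hr

Trapezoidal AUC_0→12.25:
  [0→0.5]: (0.0+311.6)/2 × 0.5 = 77.9
  [0.5→4.5]: (311.6+864.6)/2 × 4 = 2352.4
  [4.5→4.75]: (864.6+851.6)/2 × 0.25 = 214.525
  [4.75→5.75]: (851.6+785.4)/2 × 1 = 818.5
  [5.75→7.25]: (785.4+667.6)/2 × 1.5 = 1089.75
  [7.25→10.25]: (667.6+448.3)/2 × 3 = 1673.85
  [10.25→12.25]: (448.3+335.4)/2 × 2 = 783.7
  Sum = 7010.625 ng/mL·hr
k_e = ln2 / t½ = 0.693147 / 4.5 = 0.1540 hr^-1
Extrapolated tail: C_last / k_e = 335.4 / 0.154 = 2177.922
AUC_0→∞ = 7010.625 + 2177.922 = 9188.547 ng/mL·hr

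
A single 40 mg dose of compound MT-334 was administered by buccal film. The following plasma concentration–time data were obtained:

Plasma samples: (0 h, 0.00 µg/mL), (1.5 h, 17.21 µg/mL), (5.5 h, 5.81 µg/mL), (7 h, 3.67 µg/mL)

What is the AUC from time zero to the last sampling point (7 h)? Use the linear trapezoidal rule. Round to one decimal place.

Trapezoidal AUC_0→7:
  [0→1.5]: (0.00+17.21)/2 × 1.5 = 12.9075
  [1.5→5.5]: (17.21+5.81)/2 × 4 = 46.04
  [5.5→7]: (5.81+3.67)/2 × 1.5 = 7.11
  Sum = 66.0575 µg/mL·h

AUC = 66.1 µg/mL·h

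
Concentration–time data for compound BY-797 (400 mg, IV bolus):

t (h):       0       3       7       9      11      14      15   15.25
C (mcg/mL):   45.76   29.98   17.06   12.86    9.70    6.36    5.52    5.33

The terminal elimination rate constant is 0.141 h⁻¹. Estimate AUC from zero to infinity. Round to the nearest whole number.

Trapezoidal AUC_0→15.25:
  [0→3]: (45.76+29.98)/2 × 3 = 113.61
  [3→7]: (29.98+17.06)/2 × 4 = 94.08
  [7→9]: (17.06+12.86)/2 × 2 = 29.92
  [9→11]: (12.86+9.70)/2 × 2 = 22.56
  [11→14]: (9.70+6.36)/2 × 3 = 24.09
  [14→15]: (6.36+5.52)/2 × 1 = 5.94
  [15→15.25]: (5.52+5.33)/2 × 0.25 = 1.35625
  Sum = 291.55625 mcg/mL·h
Extrapolated tail: C_last / k_e = 5.33 / 0.141 = 37.801
AUC_0→∞ = 291.55625 + 37.801 = 329.35725 mcg/mL·h

AUC = 329 mcg/mL·h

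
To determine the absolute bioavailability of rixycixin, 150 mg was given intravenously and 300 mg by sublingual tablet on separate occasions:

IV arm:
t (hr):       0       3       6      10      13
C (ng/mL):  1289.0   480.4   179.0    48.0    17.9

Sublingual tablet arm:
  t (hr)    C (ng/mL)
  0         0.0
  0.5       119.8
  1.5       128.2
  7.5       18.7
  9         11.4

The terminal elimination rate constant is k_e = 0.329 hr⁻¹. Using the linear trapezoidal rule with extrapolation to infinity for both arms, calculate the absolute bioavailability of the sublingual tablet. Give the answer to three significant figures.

F = 0.0767

Trapezoidal AUC_0→13 (IV):
  [0→3]: (1289.0+480.4)/2 × 3 = 2654.1
  [3→6]: (480.4+179.0)/2 × 3 = 989.1
  [6→10]: (179.0+48.0)/2 × 4 = 454.0
  [10→13]: (48.0+17.9)/2 × 3 = 98.85
  Sum = 4196.05 ng/mL·hr
IV tail: 17.9/0.329 = 54.407; AUC_iv,0→∞ = 4196.05 + 54.407 = 4250.457 ng/mL·hr
Trapezoidal AUC_0→9 (sublingual tablet):
  [0→0.5]: (0.0+119.8)/2 × 0.5 = 29.95
  [0.5→1.5]: (119.8+128.2)/2 × 1 = 124.0
  [1.5→7.5]: (128.2+18.7)/2 × 6 = 440.7
  [7.5→9]: (18.7+11.4)/2 × 1.5 = 22.575
  Sum = 617.225 ng/mL·hr
sublingual tablet tail: 11.4/0.329 = 34.650; AUC_ev,0→∞ = 617.225 + 34.650 = 651.875 ng/mL·hr
F = (AUC_ev/D_ev)/(AUC_iv/D_iv) = (651.875/300)/(4250.457/150) = 2.17292/28.33638 = 0.0767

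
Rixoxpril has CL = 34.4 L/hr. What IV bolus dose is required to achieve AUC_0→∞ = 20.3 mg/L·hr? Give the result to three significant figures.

Dose = 698 mg

Dose_iv = CL × AUC_0→∞
     = 34.4 × 20.3 = 698.32 mg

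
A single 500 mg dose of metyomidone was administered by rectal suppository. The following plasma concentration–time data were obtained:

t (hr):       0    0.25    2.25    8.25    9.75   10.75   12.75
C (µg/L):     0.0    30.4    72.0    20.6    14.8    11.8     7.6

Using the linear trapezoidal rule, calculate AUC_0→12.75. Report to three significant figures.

AUC = 443 µg/L·hr

Trapezoidal AUC_0→12.75:
  [0→0.25]: (0.0+30.4)/2 × 0.25 = 3.8
  [0.25→2.25]: (30.4+72.0)/2 × 2 = 102.4
  [2.25→8.25]: (72.0+20.6)/2 × 6 = 277.8
  [8.25→9.75]: (20.6+14.8)/2 × 1.5 = 26.55
  [9.75→10.75]: (14.8+11.8)/2 × 1 = 13.3
  [10.75→12.75]: (11.8+7.6)/2 × 2 = 19.4
  Sum = 443.25 µg/L·hr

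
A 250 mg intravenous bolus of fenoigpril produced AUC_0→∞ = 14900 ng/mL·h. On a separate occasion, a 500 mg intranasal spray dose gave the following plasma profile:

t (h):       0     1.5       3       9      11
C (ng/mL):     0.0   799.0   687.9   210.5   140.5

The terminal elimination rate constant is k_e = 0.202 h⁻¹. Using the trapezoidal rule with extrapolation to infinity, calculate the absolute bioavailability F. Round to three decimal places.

Trapezoidal AUC_0→11 (intranasal spray):
  [0→1.5]: (0.0+799.0)/2 × 1.5 = 599.25
  [1.5→3]: (799.0+687.9)/2 × 1.5 = 1115.175
  [3→9]: (687.9+210.5)/2 × 6 = 2695.2
  [9→11]: (210.5+140.5)/2 × 2 = 351.0
  Sum = 4760.625 ng/mL·h
Tail: C_last/k_e = 140.5/0.202 = 695.545
AUC_0→∞ (intranasal spray) = 4760.625 + 695.545 = 5456.17 ng/mL·h
F = (AUC_ev/D_ev)/(AUC_iv/D_iv) = (5456.17/500)/(14900/250) = 10.91234/59.6 = 0.1831

F = 0.183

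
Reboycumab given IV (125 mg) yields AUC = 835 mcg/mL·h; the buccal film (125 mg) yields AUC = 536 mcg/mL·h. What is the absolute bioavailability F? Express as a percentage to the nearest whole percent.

F = 64%

F = (AUC_ev / D_ev) / (AUC_iv / D_iv)
  = (536/125) / (835/125)
  = 4.288 / 6.68 = 0.6419
  = 64.19%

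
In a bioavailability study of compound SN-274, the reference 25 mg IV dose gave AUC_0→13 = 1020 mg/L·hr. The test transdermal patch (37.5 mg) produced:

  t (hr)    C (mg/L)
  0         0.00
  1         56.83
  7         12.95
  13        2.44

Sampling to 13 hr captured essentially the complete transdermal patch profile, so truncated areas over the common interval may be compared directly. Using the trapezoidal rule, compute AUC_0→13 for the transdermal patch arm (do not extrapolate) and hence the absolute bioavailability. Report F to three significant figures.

Trapezoidal AUC_0→13 (transdermal patch):
  [0→1]: (0.00+56.83)/2 × 1 = 28.415
  [1→7]: (56.83+12.95)/2 × 6 = 209.34
  [7→13]: (12.95+2.44)/2 × 6 = 46.17
  Sum = 283.925 mg/L·hr
F = (AUC_ev/D_ev)/(AUC_iv/D_iv) = (283.925/37.5)/(1020/25) = 7.57133/40.8 = 0.1856

F = 0.186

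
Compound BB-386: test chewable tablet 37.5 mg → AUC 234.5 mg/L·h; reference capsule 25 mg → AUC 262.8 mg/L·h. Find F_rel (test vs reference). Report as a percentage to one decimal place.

F_rel = (AUC_test/D_test) / (AUC_ref/D_ref)
      = (234.5/37.5) / (262.8/25)
      = 6.25333 / 10.512 = 0.5949 = 59.49%

F_rel = 59.5%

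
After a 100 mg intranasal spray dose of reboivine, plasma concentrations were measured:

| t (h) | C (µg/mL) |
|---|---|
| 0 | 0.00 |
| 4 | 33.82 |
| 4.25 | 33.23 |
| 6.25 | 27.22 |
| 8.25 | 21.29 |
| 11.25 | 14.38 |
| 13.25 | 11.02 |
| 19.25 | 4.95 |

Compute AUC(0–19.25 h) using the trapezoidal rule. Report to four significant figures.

Trapezoidal AUC_0→19.25:
  [0→4]: (0.00+33.82)/2 × 4 = 67.64
  [4→4.25]: (33.82+33.23)/2 × 0.25 = 8.38125
  [4.25→6.25]: (33.23+27.22)/2 × 2 = 60.45
  [6.25→8.25]: (27.22+21.29)/2 × 2 = 48.51
  [8.25→11.25]: (21.29+14.38)/2 × 3 = 53.505
  [11.25→13.25]: (14.38+11.02)/2 × 2 = 25.4
  [13.25→19.25]: (11.02+4.95)/2 × 6 = 47.91
  Sum = 311.79625 µg/mL·h

AUC = 311.8 µg/mL·h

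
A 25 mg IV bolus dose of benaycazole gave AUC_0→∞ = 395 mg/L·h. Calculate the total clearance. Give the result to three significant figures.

CL = Dose_iv / AUC_0→∞
   = 25 / 395 = 0.0632911 L/h

CL = 0.0633 L/h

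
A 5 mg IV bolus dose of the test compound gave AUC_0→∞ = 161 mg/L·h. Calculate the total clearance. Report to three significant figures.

CL = 0.0311 L/h

CL = Dose_iv / AUC_0→∞
   = 5 / 161 = 0.0310559 L/h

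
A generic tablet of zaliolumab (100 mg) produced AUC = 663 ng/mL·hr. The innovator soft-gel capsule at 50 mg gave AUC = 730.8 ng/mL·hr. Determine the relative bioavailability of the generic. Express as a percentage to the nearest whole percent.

F_rel = 45%

F_rel = (AUC_test/D_test) / (AUC_ref/D_ref)
      = (663/100) / (730.8/50)
      = 6.63 / 14.616 = 0.4536 = 45.36%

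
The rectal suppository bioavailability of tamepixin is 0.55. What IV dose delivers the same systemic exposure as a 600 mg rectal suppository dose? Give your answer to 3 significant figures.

D_iv = 330 mg

Systemic exposure from an extravascular dose = F × D_ev, so the equivalent IV dose is F × D_ev.
D_iv = F × D_ev = 0.55 × 600 = 330 mg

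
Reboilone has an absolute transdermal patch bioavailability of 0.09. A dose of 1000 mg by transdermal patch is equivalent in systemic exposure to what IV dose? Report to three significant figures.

Systemic exposure from an extravascular dose = F × D_ev, so the equivalent IV dose is F × D_ev.
D_iv = F × D_ev = 0.09 × 1000 = 90 mg

D_iv = 90.0 mg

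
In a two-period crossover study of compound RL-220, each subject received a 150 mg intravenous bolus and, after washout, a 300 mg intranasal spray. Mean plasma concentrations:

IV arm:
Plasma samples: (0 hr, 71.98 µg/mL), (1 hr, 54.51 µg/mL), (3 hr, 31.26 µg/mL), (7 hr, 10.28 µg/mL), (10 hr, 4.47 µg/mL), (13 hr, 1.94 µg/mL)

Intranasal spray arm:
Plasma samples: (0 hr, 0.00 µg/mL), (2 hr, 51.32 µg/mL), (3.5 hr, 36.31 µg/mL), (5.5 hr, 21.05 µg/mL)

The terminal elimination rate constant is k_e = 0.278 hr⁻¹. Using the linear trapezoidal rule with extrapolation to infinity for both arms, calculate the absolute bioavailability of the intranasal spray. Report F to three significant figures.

F = 0.462

Trapezoidal AUC_0→13 (IV):
  [0→1]: (71.98+54.51)/2 × 1 = 63.245
  [1→3]: (54.51+31.26)/2 × 2 = 85.77
  [3→7]: (31.26+10.28)/2 × 4 = 83.08
  [7→10]: (10.28+4.47)/2 × 3 = 22.125
  [10→13]: (4.47+1.94)/2 × 3 = 9.615
  Sum = 263.835 µg/mL·hr
IV tail: 1.94/0.278 = 6.978; AUC_iv,0→∞ = 263.835 + 6.978 = 270.813 µg/mL·hr
Trapezoidal AUC_0→5.5 (intranasal spray):
  [0→2]: (0.00+51.32)/2 × 2 = 51.32
  [2→3.5]: (51.32+36.31)/2 × 1.5 = 65.7225
  [3.5→5.5]: (36.31+21.05)/2 × 2 = 57.36
  Sum = 174.4025 µg/mL·hr
intranasal spray tail: 21.05/0.278 = 75.719; AUC_ev,0→∞ = 174.4025 + 75.719 = 250.1215 µg/mL·hr
F = (AUC_ev/D_ev)/(AUC_iv/D_iv) = (250.1215/300)/(270.813/150) = 0.833738/1.80542 = 0.4618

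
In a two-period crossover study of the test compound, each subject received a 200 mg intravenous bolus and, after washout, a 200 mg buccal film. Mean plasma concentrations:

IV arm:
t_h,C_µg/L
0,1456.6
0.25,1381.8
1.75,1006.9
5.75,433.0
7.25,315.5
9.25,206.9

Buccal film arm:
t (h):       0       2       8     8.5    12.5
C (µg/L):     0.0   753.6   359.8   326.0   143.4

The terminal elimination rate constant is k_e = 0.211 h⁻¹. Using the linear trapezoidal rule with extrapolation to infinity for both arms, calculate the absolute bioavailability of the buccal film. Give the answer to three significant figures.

F = 0.830

Trapezoidal AUC_0→9.25 (IV):
  [0→0.25]: (1456.6+1381.8)/2 × 0.25 = 354.8
  [0.25→1.75]: (1381.8+1006.9)/2 × 1.5 = 1791.525
  [1.75→5.75]: (1006.9+433.0)/2 × 4 = 2879.8
  [5.75→7.25]: (433.0+315.5)/2 × 1.5 = 561.375
  [7.25→9.25]: (315.5+206.9)/2 × 2 = 522.4
  Sum = 6109.9 µg/L·h
IV tail: 206.9/0.211 = 980.569; AUC_iv,0→∞ = 6109.9 + 980.569 = 7090.469 µg/L·h
Trapezoidal AUC_0→12.5 (buccal film):
  [0→2]: (0.0+753.6)/2 × 2 = 753.6
  [2→8]: (753.6+359.8)/2 × 6 = 3340.2
  [8→8.5]: (359.8+326.0)/2 × 0.5 = 171.45
  [8.5→12.5]: (326.0+143.4)/2 × 4 = 938.8
  Sum = 5204.05 µg/L·h
buccal film tail: 143.4/0.211 = 679.621; AUC_ev,0→∞ = 5204.05 + 679.621 = 5883.671 µg/L·h
F = (AUC_ev/D_ev)/(AUC_iv/D_iv) = (5883.671/200)/(7090.469/200) = 29.418355/35.452345 = 0.8298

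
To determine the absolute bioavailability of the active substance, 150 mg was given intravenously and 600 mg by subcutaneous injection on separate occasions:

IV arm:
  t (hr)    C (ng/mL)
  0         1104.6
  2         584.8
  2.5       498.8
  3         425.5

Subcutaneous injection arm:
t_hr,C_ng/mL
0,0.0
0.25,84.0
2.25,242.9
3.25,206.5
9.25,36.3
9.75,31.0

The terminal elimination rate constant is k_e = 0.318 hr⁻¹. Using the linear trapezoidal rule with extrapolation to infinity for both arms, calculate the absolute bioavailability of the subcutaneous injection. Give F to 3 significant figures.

Trapezoidal AUC_0→3 (IV):
  [0→2]: (1104.6+584.8)/2 × 2 = 1689.4
  [2→2.5]: (584.8+498.8)/2 × 0.5 = 270.9
  [2.5→3]: (498.8+425.5)/2 × 0.5 = 231.075
  Sum = 2191.375 ng/mL·hr
IV tail: 425.5/0.318 = 1338.050; AUC_iv,0→∞ = 2191.375 + 1338.050 = 3529.425 ng/mL·hr
Trapezoidal AUC_0→9.75 (subcutaneous injection):
  [0→0.25]: (0.0+84.0)/2 × 0.25 = 10.5
  [0.25→2.25]: (84.0+242.9)/2 × 2 = 326.9
  [2.25→3.25]: (242.9+206.5)/2 × 1 = 224.7
  [3.25→9.25]: (206.5+36.3)/2 × 6 = 728.4
  [9.25→9.75]: (36.3+31.0)/2 × 0.5 = 16.825
  Sum = 1307.325 ng/mL·hr
subcutaneous injection tail: 31.0/0.318 = 97.484; AUC_ev,0→∞ = 1307.325 + 97.484 = 1404.809 ng/mL·hr
F = (AUC_ev/D_ev)/(AUC_iv/D_iv) = (1404.809/600)/(3529.425/150) = 2.34135/23.5295 = 0.0995

F = 0.0995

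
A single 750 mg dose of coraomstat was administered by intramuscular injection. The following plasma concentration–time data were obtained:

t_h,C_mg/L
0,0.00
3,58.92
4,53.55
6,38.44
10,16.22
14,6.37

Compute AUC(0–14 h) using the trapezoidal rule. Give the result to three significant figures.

Trapezoidal AUC_0→14:
  [0→3]: (0.00+58.92)/2 × 3 = 88.38
  [3→4]: (58.92+53.55)/2 × 1 = 56.235
  [4→6]: (53.55+38.44)/2 × 2 = 91.99
  [6→10]: (38.44+16.22)/2 × 4 = 109.32
  [10→14]: (16.22+6.37)/2 × 4 = 45.18
  Sum = 391.105 mg/L·h

AUC = 391 mg/L·h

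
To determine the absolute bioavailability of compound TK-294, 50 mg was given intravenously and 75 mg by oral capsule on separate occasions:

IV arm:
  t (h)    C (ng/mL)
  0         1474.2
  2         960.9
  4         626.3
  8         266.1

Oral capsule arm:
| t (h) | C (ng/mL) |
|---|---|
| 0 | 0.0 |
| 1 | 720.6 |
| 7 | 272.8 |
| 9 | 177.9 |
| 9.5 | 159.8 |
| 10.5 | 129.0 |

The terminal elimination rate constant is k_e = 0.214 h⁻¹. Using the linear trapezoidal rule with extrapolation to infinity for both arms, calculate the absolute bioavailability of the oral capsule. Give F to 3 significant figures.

Trapezoidal AUC_0→8 (IV):
  [0→2]: (1474.2+960.9)/2 × 2 = 2435.1
  [2→4]: (960.9+626.3)/2 × 2 = 1587.2
  [4→8]: (626.3+266.1)/2 × 4 = 1784.8
  Sum = 5807.1 ng/mL·h
IV tail: 266.1/0.214 = 1243.458; AUC_iv,0→∞ = 5807.1 + 1243.458 = 7050.558 ng/mL·h
Trapezoidal AUC_0→10.5 (oral capsule):
  [0→1]: (0.0+720.6)/2 × 1 = 360.3
  [1→7]: (720.6+272.8)/2 × 6 = 2980.2
  [7→9]: (272.8+177.9)/2 × 2 = 450.7
  [9→9.5]: (177.9+159.8)/2 × 0.5 = 84.425
  [9.5→10.5]: (159.8+129.0)/2 × 1 = 144.4
  Sum = 4020.025 ng/mL·h
oral capsule tail: 129.0/0.214 = 602.804; AUC_ev,0→∞ = 4020.025 + 602.804 = 4622.829 ng/mL·h
F = (AUC_ev/D_ev)/(AUC_iv/D_iv) = (4622.829/75)/(7050.558/50) = 61.63772/141.01116 = 0.4371

F = 0.437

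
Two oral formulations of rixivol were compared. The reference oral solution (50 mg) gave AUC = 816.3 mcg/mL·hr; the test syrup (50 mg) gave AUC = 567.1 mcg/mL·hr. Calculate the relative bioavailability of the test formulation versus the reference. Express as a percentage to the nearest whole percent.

F_rel = 69%

F_rel = (AUC_test/D_test) / (AUC_ref/D_ref)
      = (567.1/50) / (816.3/50)
      = 11.342 / 16.326 = 0.6947 = 69.47%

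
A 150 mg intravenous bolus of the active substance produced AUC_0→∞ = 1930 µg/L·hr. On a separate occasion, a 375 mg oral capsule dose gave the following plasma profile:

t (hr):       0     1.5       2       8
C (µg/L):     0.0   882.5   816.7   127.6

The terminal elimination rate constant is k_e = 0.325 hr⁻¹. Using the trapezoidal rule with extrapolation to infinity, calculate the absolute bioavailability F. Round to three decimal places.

F = 0.894

Trapezoidal AUC_0→8 (oral capsule):
  [0→1.5]: (0.0+882.5)/2 × 1.5 = 661.875
  [1.5→2]: (882.5+816.7)/2 × 0.5 = 424.8
  [2→8]: (816.7+127.6)/2 × 6 = 2832.9
  Sum = 3919.575 µg/L·hr
Tail: C_last/k_e = 127.6/0.325 = 392.615
AUC_0→∞ (oral capsule) = 3919.575 + 392.615 = 4312.19 µg/L·hr
F = (AUC_ev/D_ev)/(AUC_iv/D_iv) = (4312.19/375)/(1930/150) = 11.4992/12.8667 = 0.8937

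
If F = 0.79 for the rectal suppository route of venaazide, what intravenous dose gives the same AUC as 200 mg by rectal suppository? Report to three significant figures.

D_iv = 158 mg

Systemic exposure from an extravascular dose = F × D_ev, so the equivalent IV dose is F × D_ev.
D_iv = F × D_ev = 0.79 × 200 = 158 mg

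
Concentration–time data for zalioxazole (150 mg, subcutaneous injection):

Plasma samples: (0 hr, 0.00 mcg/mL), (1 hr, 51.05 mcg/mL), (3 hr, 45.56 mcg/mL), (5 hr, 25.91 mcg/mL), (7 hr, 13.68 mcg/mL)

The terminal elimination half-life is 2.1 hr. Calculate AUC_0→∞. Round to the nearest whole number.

Trapezoidal AUC_0→7:
  [0→1]: (0.00+51.05)/2 × 1 = 25.525
  [1→3]: (51.05+45.56)/2 × 2 = 96.61
  [3→5]: (45.56+25.91)/2 × 2 = 71.47
  [5→7]: (25.91+13.68)/2 × 2 = 39.59
  Sum = 233.195 mcg/mL·hr
k_e = ln2 / t½ = 0.693147 / 2.1 = 0.3301 hr^-1
Extrapolated tail: C_last / k_e = 13.68 / 0.3301 = 41.442
AUC_0→∞ = 233.195 + 41.442 = 274.637 mcg/mL·hr

AUC = 275 mcg/mL·hr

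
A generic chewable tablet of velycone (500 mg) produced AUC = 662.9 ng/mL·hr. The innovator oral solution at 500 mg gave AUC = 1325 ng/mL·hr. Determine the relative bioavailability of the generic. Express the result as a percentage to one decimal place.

F_rel = 50.0%

F_rel = (AUC_test/D_test) / (AUC_ref/D_ref)
      = (662.9/500) / (1325/500)
      = 1.3258 / 2.65 = 0.5003 = 50.03%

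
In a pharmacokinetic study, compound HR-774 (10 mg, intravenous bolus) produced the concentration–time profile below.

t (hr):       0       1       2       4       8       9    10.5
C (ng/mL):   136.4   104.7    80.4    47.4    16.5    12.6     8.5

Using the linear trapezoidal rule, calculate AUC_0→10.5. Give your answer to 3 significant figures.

AUC = 499 ng/mL·hr

Trapezoidal AUC_0→10.5:
  [0→1]: (136.4+104.7)/2 × 1 = 120.55
  [1→2]: (104.7+80.4)/2 × 1 = 92.55
  [2→4]: (80.4+47.4)/2 × 2 = 127.8
  [4→8]: (47.4+16.5)/2 × 4 = 127.8
  [8→9]: (16.5+12.6)/2 × 1 = 14.55
  [9→10.5]: (12.6+8.5)/2 × 1.5 = 15.825
  Sum = 499.075 ng/mL·hr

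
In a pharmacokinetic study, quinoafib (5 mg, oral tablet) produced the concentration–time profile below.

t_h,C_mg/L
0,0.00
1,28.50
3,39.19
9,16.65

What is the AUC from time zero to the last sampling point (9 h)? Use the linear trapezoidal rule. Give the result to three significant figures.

Trapezoidal AUC_0→9:
  [0→1]: (0.00+28.50)/2 × 1 = 14.25
  [1→3]: (28.50+39.19)/2 × 2 = 67.69
  [3→9]: (39.19+16.65)/2 × 6 = 167.52
  Sum = 249.46 mg/L·h

AUC = 249 mg/L·h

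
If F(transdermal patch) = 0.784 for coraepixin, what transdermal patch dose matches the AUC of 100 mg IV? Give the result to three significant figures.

D_transdermal = 128 mg

For equal systemic exposure: F × D_ev = D_iv
D_ev = D_iv / F = 100 / 0.784 = 127.551 mg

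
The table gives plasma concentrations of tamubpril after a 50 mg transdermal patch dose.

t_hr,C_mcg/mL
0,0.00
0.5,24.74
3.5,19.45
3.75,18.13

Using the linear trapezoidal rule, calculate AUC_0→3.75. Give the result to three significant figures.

Trapezoidal AUC_0→3.75:
  [0→0.5]: (0.00+24.74)/2 × 0.5 = 6.185
  [0.5→3.5]: (24.74+19.45)/2 × 3 = 66.285
  [3.5→3.75]: (19.45+18.13)/2 × 0.25 = 4.6975
  Sum = 77.1675 mcg/mL·hr

AUC = 77.2 mcg/mL·hr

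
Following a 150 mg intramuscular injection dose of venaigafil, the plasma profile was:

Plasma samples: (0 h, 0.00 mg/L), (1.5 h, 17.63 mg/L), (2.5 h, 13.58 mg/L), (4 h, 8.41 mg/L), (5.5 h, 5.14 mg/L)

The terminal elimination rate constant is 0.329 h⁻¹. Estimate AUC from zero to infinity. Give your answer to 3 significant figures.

AUC = 71.1 mg/L·h

Trapezoidal AUC_0→5.5:
  [0→1.5]: (0.00+17.63)/2 × 1.5 = 13.2225
  [1.5→2.5]: (17.63+13.58)/2 × 1 = 15.605
  [2.5→4]: (13.58+8.41)/2 × 1.5 = 16.4925
  [4→5.5]: (8.41+5.14)/2 × 1.5 = 10.1625
  Sum = 55.4825 mg/L·h
Extrapolated tail: C_last / k_e = 5.14 / 0.329 = 15.623
AUC_0→∞ = 55.4825 + 15.623 = 71.1055 mg/L·h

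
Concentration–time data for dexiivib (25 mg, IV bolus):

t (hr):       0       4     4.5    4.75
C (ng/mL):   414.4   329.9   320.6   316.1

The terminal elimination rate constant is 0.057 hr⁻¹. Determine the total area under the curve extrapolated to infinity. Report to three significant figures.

Trapezoidal AUC_0→4.75:
  [0→4]: (414.4+329.9)/2 × 4 = 1488.6
  [4→4.5]: (329.9+320.6)/2 × 0.5 = 162.625
  [4.5→4.75]: (320.6+316.1)/2 × 0.25 = 79.5875
  Sum = 1730.8125 ng/mL·hr
Extrapolated tail: C_last / k_e = 316.1 / 0.057 = 5545.614
AUC_0→∞ = 1730.8125 + 5545.614 = 7276.4265 ng/mL·hr

AUC = 7280 ng/mL·hr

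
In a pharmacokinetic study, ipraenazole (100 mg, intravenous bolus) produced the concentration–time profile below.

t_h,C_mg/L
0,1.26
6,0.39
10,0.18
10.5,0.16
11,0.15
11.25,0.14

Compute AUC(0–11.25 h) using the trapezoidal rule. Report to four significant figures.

Trapezoidal AUC_0→11.25:
  [0→6]: (1.26+0.39)/2 × 6 = 4.95
  [6→10]: (0.39+0.18)/2 × 4 = 1.14
  [10→10.5]: (0.18+0.16)/2 × 0.5 = 0.085
  [10.5→11]: (0.16+0.15)/2 × 0.5 = 0.0775
  [11→11.25]: (0.15+0.14)/2 × 0.25 = 0.03625
  Sum = 6.28875 mg/L·h

AUC = 6.289 mg/L·h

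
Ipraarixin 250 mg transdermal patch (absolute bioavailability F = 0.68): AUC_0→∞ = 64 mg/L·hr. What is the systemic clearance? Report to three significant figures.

CL = 2.66 L/hr

CL = F × Dose / AUC_0→∞
   = 0.68 × 250 / 64 = 2.65625 L/hr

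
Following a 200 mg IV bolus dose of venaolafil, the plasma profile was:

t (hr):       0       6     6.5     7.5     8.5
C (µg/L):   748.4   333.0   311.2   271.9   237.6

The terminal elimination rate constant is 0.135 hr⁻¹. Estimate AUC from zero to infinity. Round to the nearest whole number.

AUC = 5712 µg/L·hr

Trapezoidal AUC_0→8.5:
  [0→6]: (748.4+333.0)/2 × 6 = 3244.2
  [6→6.5]: (333.0+311.2)/2 × 0.5 = 161.05
  [6.5→7.5]: (311.2+271.9)/2 × 1 = 291.55
  [7.5→8.5]: (271.9+237.6)/2 × 1 = 254.75
  Sum = 3951.55 µg/L·hr
Extrapolated tail: C_last / k_e = 237.6 / 0.135 = 1760.000
AUC_0→∞ = 3951.55 + 1760.000 = 5711.55 µg/L·hr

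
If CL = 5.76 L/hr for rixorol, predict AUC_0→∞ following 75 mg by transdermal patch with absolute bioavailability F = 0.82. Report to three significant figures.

AUC_0→∞ = F × Dose / CL
        = 0.82 × 75 / 5.76 = 10.6771 mg/L·hr

AUC = 10.7 mg/L·hr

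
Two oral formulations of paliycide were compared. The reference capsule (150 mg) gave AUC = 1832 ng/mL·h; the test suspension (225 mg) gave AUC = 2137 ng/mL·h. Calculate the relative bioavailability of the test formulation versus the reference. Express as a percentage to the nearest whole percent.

F_rel = (AUC_test/D_test) / (AUC_ref/D_ref)
      = (2137/225) / (1832/150)
      = 9.49778 / 12.2133 = 0.7777 = 77.77%

F_rel = 78%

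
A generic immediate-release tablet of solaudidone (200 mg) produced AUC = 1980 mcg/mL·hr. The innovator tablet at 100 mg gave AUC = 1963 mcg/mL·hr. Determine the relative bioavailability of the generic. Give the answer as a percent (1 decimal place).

F_rel = 50.4%

F_rel = (AUC_test/D_test) / (AUC_ref/D_ref)
      = (1980/200) / (1963/100)
      = 9.9 / 19.63 = 0.5043 = 50.43%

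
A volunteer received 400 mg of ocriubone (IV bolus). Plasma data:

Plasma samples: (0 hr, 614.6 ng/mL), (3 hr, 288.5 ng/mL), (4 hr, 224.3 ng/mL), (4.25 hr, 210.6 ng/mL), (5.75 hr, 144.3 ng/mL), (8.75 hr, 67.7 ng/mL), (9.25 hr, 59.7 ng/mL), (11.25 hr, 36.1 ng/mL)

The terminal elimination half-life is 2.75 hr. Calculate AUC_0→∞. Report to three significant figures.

AUC = 2520 ng/mL·hr

Trapezoidal AUC_0→11.25:
  [0→3]: (614.6+288.5)/2 × 3 = 1354.65
  [3→4]: (288.5+224.3)/2 × 1 = 256.4
  [4→4.25]: (224.3+210.6)/2 × 0.25 = 54.3625
  [4.25→5.75]: (210.6+144.3)/2 × 1.5 = 266.175
  [5.75→8.75]: (144.3+67.7)/2 × 3 = 318.0
  [8.75→9.25]: (67.7+59.7)/2 × 0.5 = 31.85
  [9.25→11.25]: (59.7+36.1)/2 × 2 = 95.8
  Sum = 2377.2375 ng/mL·hr
k_e = ln2 / t½ = 0.693147 / 2.75 = 0.2521 hr^-1
Extrapolated tail: C_last / k_e = 36.1 / 0.2521 = 143.197
AUC_0→∞ = 2377.2375 + 143.197 = 2520.4345 ng/mL·hr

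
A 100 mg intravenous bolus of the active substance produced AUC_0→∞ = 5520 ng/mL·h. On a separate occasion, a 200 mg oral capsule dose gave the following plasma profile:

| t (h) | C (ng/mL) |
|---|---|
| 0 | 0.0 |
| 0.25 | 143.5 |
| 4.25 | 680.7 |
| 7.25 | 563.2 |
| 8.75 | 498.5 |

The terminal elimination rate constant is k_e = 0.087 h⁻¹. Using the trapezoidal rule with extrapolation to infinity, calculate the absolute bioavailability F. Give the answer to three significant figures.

Trapezoidal AUC_0→8.75 (oral capsule):
  [0→0.25]: (0.0+143.5)/2 × 0.25 = 17.9375
  [0.25→4.25]: (143.5+680.7)/2 × 4 = 1648.4
  [4.25→7.25]: (680.7+563.2)/2 × 3 = 1865.85
  [7.25→8.75]: (563.2+498.5)/2 × 1.5 = 796.275
  Sum = 4328.4625 ng/mL·h
Tail: C_last/k_e = 498.5/0.087 = 5729.885
AUC_0→∞ (oral capsule) = 4328.4625 + 5729.885 = 10058.3475 ng/mL·h
F = (AUC_ev/D_ev)/(AUC_iv/D_iv) = (10058.3475/200)/(5520/100) = 50.2917/55.2 = 0.9111

F = 0.911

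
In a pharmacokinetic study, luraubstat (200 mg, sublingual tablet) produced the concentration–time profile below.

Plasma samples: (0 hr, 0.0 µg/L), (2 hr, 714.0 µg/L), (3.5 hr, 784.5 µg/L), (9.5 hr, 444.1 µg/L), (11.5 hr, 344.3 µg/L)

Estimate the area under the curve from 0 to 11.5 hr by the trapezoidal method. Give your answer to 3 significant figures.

AUC = 6310 µg/L·hr

Trapezoidal AUC_0→11.5:
  [0→2]: (0.0+714.0)/2 × 2 = 714.0
  [2→3.5]: (714.0+784.5)/2 × 1.5 = 1123.875
  [3.5→9.5]: (784.5+444.1)/2 × 6 = 3685.8
  [9.5→11.5]: (444.1+344.3)/2 × 2 = 788.4
  Sum = 6312.075 µg/L·hr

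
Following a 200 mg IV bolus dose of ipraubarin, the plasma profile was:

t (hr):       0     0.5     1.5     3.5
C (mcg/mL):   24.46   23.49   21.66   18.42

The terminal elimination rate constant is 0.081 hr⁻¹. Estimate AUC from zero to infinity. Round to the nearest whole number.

Trapezoidal AUC_0→3.5:
  [0→0.5]: (24.46+23.49)/2 × 0.5 = 11.9875
  [0.5→1.5]: (23.49+21.66)/2 × 1 = 22.575
  [1.5→3.5]: (21.66+18.42)/2 × 2 = 40.08
  Sum = 74.6425 mcg/mL·hr
Extrapolated tail: C_last / k_e = 18.42 / 0.081 = 227.407
AUC_0→∞ = 74.6425 + 227.407 = 302.0495 mcg/mL·hr

AUC = 302 mcg/mL·hr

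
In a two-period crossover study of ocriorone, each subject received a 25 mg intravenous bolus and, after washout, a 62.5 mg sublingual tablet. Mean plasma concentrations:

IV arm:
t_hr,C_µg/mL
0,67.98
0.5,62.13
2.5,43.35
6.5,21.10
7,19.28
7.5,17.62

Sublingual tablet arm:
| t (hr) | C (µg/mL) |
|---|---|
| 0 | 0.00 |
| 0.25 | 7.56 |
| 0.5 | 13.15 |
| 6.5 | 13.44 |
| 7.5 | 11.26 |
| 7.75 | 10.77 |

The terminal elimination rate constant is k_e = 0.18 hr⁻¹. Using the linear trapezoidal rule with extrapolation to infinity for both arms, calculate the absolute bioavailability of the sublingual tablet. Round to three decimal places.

F = 0.165

Trapezoidal AUC_0→7.5 (IV):
  [0→0.5]: (67.98+62.13)/2 × 0.5 = 32.5275
  [0.5→2.5]: (62.13+43.35)/2 × 2 = 105.48
  [2.5→6.5]: (43.35+21.10)/2 × 4 = 128.9
  [6.5→7]: (21.10+19.28)/2 × 0.5 = 10.095
  [7→7.5]: (19.28+17.62)/2 × 0.5 = 9.225
  Sum = 286.2275 µg/mL·hr
IV tail: 17.62/0.18 = 97.889; AUC_iv,0→∞ = 286.2275 + 97.889 = 384.1165 µg/mL·hr
Trapezoidal AUC_0→7.75 (sublingual tablet):
  [0→0.25]: (0.00+7.56)/2 × 0.25 = 0.945
  [0.25→0.5]: (7.56+13.15)/2 × 0.25 = 2.58875
  [0.5→6.5]: (13.15+13.44)/2 × 6 = 79.77
  [6.5→7.5]: (13.44+11.26)/2 × 1 = 12.35
  [7.5→7.75]: (11.26+10.77)/2 × 0.25 = 2.75375
  Sum = 98.4075 µg/mL·hr
sublingual tablet tail: 10.77/0.18 = 59.833; AUC_ev,0→∞ = 98.4075 + 59.833 = 158.2405 µg/mL·hr
F = (AUC_ev/D_ev)/(AUC_iv/D_iv) = (158.2405/62.5)/(384.1165/25) = 2.531848/15.36466 = 0.1648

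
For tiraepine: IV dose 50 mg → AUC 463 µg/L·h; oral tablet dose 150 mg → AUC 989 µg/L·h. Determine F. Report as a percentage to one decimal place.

F = (AUC_ev / D_ev) / (AUC_iv / D_iv)
  = (989/150) / (463/50)
  = 6.59333 / 9.26 = 0.7120
  = 71.20%

F = 71.2%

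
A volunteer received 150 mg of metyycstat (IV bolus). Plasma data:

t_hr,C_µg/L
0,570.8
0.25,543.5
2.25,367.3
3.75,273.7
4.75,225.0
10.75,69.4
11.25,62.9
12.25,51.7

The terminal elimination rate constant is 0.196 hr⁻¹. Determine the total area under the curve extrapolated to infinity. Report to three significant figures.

AUC = 3020 µg/L·hr

Trapezoidal AUC_0→12.25:
  [0→0.25]: (570.8+543.5)/2 × 0.25 = 139.2875
  [0.25→2.25]: (543.5+367.3)/2 × 2 = 910.8
  [2.25→3.75]: (367.3+273.7)/2 × 1.5 = 480.75
  [3.75→4.75]: (273.7+225.0)/2 × 1 = 249.35
  [4.75→10.75]: (225.0+69.4)/2 × 6 = 883.2
  [10.75→11.25]: (69.4+62.9)/2 × 0.5 = 33.075
  [11.25→12.25]: (62.9+51.7)/2 × 1 = 57.3
  Sum = 2753.7625 µg/L·hr
Extrapolated tail: C_last / k_e = 51.7 / 0.196 = 263.776
AUC_0→∞ = 2753.7625 + 263.776 = 3017.5385 µg/L·hr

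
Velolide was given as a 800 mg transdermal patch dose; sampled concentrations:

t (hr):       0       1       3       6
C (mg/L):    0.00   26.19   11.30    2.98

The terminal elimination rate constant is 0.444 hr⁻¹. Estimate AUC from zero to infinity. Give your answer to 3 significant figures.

Trapezoidal AUC_0→6:
  [0→1]: (0.00+26.19)/2 × 1 = 13.095
  [1→3]: (26.19+11.30)/2 × 2 = 37.49
  [3→6]: (11.30+2.98)/2 × 3 = 21.42
  Sum = 72.005 mg/L·hr
Extrapolated tail: C_last / k_e = 2.98 / 0.444 = 6.712
AUC_0→∞ = 72.005 + 6.712 = 78.717 mg/L·hr

AUC = 78.7 mg/L·hr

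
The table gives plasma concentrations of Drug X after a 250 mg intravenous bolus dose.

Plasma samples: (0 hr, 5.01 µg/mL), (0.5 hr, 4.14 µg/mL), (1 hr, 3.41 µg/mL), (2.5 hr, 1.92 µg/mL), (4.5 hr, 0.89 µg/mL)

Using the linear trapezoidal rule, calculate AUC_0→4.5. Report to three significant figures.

Trapezoidal AUC_0→4.5:
  [0→0.5]: (5.01+4.14)/2 × 0.5 = 2.2875
  [0.5→1]: (4.14+3.41)/2 × 0.5 = 1.8875
  [1→2.5]: (3.41+1.92)/2 × 1.5 = 3.9975
  [2.5→4.5]: (1.92+0.89)/2 × 2 = 2.81
  Sum = 10.9825 µg/mL·hr

AUC = 11.0 µg/mL·hr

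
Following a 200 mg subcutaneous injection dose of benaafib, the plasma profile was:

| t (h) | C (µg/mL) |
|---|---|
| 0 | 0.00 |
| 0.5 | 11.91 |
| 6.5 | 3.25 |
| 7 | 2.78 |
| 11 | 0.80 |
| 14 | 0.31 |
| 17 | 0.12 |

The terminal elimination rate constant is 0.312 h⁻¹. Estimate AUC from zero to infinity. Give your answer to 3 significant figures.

AUC = 59.8 µg/mL·h

Trapezoidal AUC_0→17:
  [0→0.5]: (0.00+11.91)/2 × 0.5 = 2.9775
  [0.5→6.5]: (11.91+3.25)/2 × 6 = 45.48
  [6.5→7]: (3.25+2.78)/2 × 0.5 = 1.5075
  [7→11]: (2.78+0.80)/2 × 4 = 7.16
  [11→14]: (0.80+0.31)/2 × 3 = 1.665
  [14→17]: (0.31+0.12)/2 × 3 = 0.645
  Sum = 59.435 µg/mL·h
Extrapolated tail: C_last / k_e = 0.12 / 0.312 = 0.385
AUC_0→∞ = 59.435 + 0.385 = 59.82 µg/mL·h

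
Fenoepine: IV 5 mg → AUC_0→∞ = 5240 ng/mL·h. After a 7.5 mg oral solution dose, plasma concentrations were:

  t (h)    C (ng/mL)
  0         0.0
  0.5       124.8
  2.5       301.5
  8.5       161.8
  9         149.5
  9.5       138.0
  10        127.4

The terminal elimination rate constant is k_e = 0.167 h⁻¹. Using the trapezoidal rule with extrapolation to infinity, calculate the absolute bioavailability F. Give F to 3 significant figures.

F = 0.360

Trapezoidal AUC_0→10 (oral solution):
  [0→0.5]: (0.0+124.8)/2 × 0.5 = 31.2
  [0.5→2.5]: (124.8+301.5)/2 × 2 = 426.3
  [2.5→8.5]: (301.5+161.8)/2 × 6 = 1389.9
  [8.5→9]: (161.8+149.5)/2 × 0.5 = 77.825
  [9→9.5]: (149.5+138.0)/2 × 0.5 = 71.875
  [9.5→10]: (138.0+127.4)/2 × 0.5 = 66.35
  Sum = 2063.45 ng/mL·h
Tail: C_last/k_e = 127.4/0.167 = 762.874
AUC_0→∞ (oral solution) = 2063.45 + 762.874 = 2826.324 ng/mL·h
F = (AUC_ev/D_ev)/(AUC_iv/D_iv) = (2826.324/7.5)/(5240/5) = 376.8432/1048 = 0.3596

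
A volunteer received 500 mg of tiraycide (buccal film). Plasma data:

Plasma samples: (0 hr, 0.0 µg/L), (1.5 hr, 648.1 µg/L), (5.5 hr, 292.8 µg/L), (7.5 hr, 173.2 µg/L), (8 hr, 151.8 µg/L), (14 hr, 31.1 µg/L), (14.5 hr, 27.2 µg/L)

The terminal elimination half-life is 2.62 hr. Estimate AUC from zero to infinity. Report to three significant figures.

AUC = 3580 µg/L·hr

Trapezoidal AUC_0→14.5:
  [0→1.5]: (0.0+648.1)/2 × 1.5 = 486.075
  [1.5→5.5]: (648.1+292.8)/2 × 4 = 1881.8
  [5.5→7.5]: (292.8+173.2)/2 × 2 = 466.0
  [7.5→8]: (173.2+151.8)/2 × 0.5 = 81.25
  [8→14]: (151.8+31.1)/2 × 6 = 548.7
  [14→14.5]: (31.1+27.2)/2 × 0.5 = 14.575
  Sum = 3478.4 µg/L·hr
k_e = ln2 / t½ = 0.693147 / 2.62 = 0.2646 hr^-1
Extrapolated tail: C_last / k_e = 27.2 / 0.2646 = 102.797
AUC_0→∞ = 3478.4 + 102.797 = 3581.197 µg/L·hr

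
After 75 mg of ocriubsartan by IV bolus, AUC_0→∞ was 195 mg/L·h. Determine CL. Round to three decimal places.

CL = Dose_iv / AUC_0→∞
   = 75 / 195 = 0.384615 L/h

CL = 0.385 L/h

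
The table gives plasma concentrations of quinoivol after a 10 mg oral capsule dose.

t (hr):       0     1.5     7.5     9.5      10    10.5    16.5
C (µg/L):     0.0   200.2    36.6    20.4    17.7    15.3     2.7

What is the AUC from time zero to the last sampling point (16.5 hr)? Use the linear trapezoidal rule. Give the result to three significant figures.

Trapezoidal AUC_0→16.5:
  [0→1.5]: (0.0+200.2)/2 × 1.5 = 150.15
  [1.5→7.5]: (200.2+36.6)/2 × 6 = 710.4
  [7.5→9.5]: (36.6+20.4)/2 × 2 = 57.0
  [9.5→10]: (20.4+17.7)/2 × 0.5 = 9.525
  [10→10.5]: (17.7+15.3)/2 × 0.5 = 8.25
  [10.5→16.5]: (15.3+2.7)/2 × 6 = 54.0
  Sum = 989.325 µg/L·hr

AUC = 989 µg/L·hr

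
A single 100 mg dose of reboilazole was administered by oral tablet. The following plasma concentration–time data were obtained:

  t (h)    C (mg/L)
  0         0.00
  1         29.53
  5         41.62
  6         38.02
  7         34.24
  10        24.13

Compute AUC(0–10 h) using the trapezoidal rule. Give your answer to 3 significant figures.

AUC = 321 mg/L·h

Trapezoidal AUC_0→10:
  [0→1]: (0.00+29.53)/2 × 1 = 14.765
  [1→5]: (29.53+41.62)/2 × 4 = 142.3
  [5→6]: (41.62+38.02)/2 × 1 = 39.82
  [6→7]: (38.02+34.24)/2 × 1 = 36.13
  [7→10]: (34.24+24.13)/2 × 3 = 87.555
  Sum = 320.57 mg/L·h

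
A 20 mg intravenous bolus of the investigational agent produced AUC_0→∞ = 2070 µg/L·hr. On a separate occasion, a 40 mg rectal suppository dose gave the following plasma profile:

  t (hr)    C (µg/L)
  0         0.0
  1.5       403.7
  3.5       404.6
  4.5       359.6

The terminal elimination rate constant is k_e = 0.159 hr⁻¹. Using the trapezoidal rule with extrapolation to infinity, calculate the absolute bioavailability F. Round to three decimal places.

F = 0.907

Trapezoidal AUC_0→4.5 (rectal suppository):
  [0→1.5]: (0.0+403.7)/2 × 1.5 = 302.775
  [1.5→3.5]: (403.7+404.6)/2 × 2 = 808.3
  [3.5→4.5]: (404.6+359.6)/2 × 1 = 382.1
  Sum = 1493.175 µg/L·hr
Tail: C_last/k_e = 359.6/0.159 = 2261.635
AUC_0→∞ (rectal suppository) = 1493.175 + 2261.635 = 3754.81 µg/L·hr
F = (AUC_ev/D_ev)/(AUC_iv/D_iv) = (3754.81/40)/(2070/20) = 93.87025/103.5 = 0.9070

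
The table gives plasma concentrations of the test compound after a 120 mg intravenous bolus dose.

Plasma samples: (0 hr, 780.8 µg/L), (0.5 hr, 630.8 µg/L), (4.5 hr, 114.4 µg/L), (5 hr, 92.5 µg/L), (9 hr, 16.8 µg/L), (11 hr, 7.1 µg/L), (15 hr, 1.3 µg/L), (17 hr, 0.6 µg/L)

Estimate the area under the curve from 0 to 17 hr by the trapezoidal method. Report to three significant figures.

Trapezoidal AUC_0→17:
  [0→0.5]: (780.8+630.8)/2 × 0.5 = 352.9
  [0.5→4.5]: (630.8+114.4)/2 × 4 = 1490.4
  [4.5→5]: (114.4+92.5)/2 × 0.5 = 51.725
  [5→9]: (92.5+16.8)/2 × 4 = 218.6
  [9→11]: (16.8+7.1)/2 × 2 = 23.9
  [11→15]: (7.1+1.3)/2 × 4 = 16.8
  [15→17]: (1.3+0.6)/2 × 2 = 1.9
  Sum = 2156.225 µg/L·hr

AUC = 2160 µg/L·hr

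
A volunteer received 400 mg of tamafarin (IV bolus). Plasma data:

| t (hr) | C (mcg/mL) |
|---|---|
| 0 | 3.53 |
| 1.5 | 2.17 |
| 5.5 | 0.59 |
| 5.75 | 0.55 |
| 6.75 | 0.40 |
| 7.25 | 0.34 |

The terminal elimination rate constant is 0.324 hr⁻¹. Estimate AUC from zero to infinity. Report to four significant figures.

AUC = 11.65 mcg/mL·hr

Trapezoidal AUC_0→7.25:
  [0→1.5]: (3.53+2.17)/2 × 1.5 = 4.275
  [1.5→5.5]: (2.17+0.59)/2 × 4 = 5.52
  [5.5→5.75]: (0.59+0.55)/2 × 0.25 = 0.1425
  [5.75→6.75]: (0.55+0.40)/2 × 1 = 0.475
  [6.75→7.25]: (0.40+0.34)/2 × 0.5 = 0.185
  Sum = 10.5975 mcg/mL·hr
Extrapolated tail: C_last / k_e = 0.34 / 0.324 = 1.049
AUC_0→∞ = 10.5975 + 1.049 = 11.6465 mcg/mL·hr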